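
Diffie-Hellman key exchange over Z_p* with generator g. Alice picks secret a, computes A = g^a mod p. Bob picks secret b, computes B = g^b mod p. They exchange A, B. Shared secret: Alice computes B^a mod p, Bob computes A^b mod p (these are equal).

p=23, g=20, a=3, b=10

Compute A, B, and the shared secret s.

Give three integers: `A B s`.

A = 20^3 mod 23  (bits of 3 = 11)
  bit 0 = 1: r = r^2 * 20 mod 23 = 1^2 * 20 = 1*20 = 20
  bit 1 = 1: r = r^2 * 20 mod 23 = 20^2 * 20 = 9*20 = 19
  -> A = 19
B = 20^10 mod 23  (bits of 10 = 1010)
  bit 0 = 1: r = r^2 * 20 mod 23 = 1^2 * 20 = 1*20 = 20
  bit 1 = 0: r = r^2 mod 23 = 20^2 = 9
  bit 2 = 1: r = r^2 * 20 mod 23 = 9^2 * 20 = 12*20 = 10
  bit 3 = 0: r = r^2 mod 23 = 10^2 = 8
  -> B = 8
s = B^a = 8^3 mod 23  (bits of 3 = 11)
  bit 0 = 1: r = r^2 * 8 mod 23 = 1^2 * 8 = 1*8 = 8
  bit 1 = 1: r = r^2 * 8 mod 23 = 8^2 * 8 = 18*8 = 6
  -> s = B^a = 6

Answer: 19 8 6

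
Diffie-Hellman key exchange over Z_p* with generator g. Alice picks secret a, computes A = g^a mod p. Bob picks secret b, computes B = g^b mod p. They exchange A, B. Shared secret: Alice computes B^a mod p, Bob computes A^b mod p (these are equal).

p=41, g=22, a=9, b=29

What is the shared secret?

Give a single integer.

Answer: 19

Derivation:
A = 22^9 mod 41  (bits of 9 = 1001)
  bit 0 = 1: r = r^2 * 22 mod 41 = 1^2 * 22 = 1*22 = 22
  bit 1 = 0: r = r^2 mod 41 = 22^2 = 33
  bit 2 = 0: r = r^2 mod 41 = 33^2 = 23
  bit 3 = 1: r = r^2 * 22 mod 41 = 23^2 * 22 = 37*22 = 35
  -> A = 35
B = 22^29 mod 41  (bits of 29 = 11101)
  bit 0 = 1: r = r^2 * 22 mod 41 = 1^2 * 22 = 1*22 = 22
  bit 1 = 1: r = r^2 * 22 mod 41 = 22^2 * 22 = 33*22 = 29
  bit 2 = 1: r = r^2 * 22 mod 41 = 29^2 * 22 = 21*22 = 11
  bit 3 = 0: r = r^2 mod 41 = 11^2 = 39
  bit 4 = 1: r = r^2 * 22 mod 41 = 39^2 * 22 = 4*22 = 6
  -> B = 6
s = B^a = 6^9 mod 41  (bits of 9 = 1001)
  bit 0 = 1: r = r^2 * 6 mod 41 = 1^2 * 6 = 1*6 = 6
  bit 1 = 0: r = r^2 mod 41 = 6^2 = 36
  bit 2 = 0: r = r^2 mod 41 = 36^2 = 25
  bit 3 = 1: r = r^2 * 6 mod 41 = 25^2 * 6 = 10*6 = 19
  -> s = B^a = 19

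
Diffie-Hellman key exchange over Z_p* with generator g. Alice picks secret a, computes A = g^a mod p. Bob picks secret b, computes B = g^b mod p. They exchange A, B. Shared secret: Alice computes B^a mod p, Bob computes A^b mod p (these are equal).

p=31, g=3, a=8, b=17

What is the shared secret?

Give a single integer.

A = 3^8 mod 31  (bits of 8 = 1000)
  bit 0 = 1: r = r^2 * 3 mod 31 = 1^2 * 3 = 1*3 = 3
  bit 1 = 0: r = r^2 mod 31 = 3^2 = 9
  bit 2 = 0: r = r^2 mod 31 = 9^2 = 19
  bit 3 = 0: r = r^2 mod 31 = 19^2 = 20
  -> A = 20
B = 3^17 mod 31  (bits of 17 = 10001)
  bit 0 = 1: r = r^2 * 3 mod 31 = 1^2 * 3 = 1*3 = 3
  bit 1 = 0: r = r^2 mod 31 = 3^2 = 9
  bit 2 = 0: r = r^2 mod 31 = 9^2 = 19
  bit 3 = 0: r = r^2 mod 31 = 19^2 = 20
  bit 4 = 1: r = r^2 * 3 mod 31 = 20^2 * 3 = 28*3 = 22
  -> B = 22
s = B^a = 22^8 mod 31  (bits of 8 = 1000)
  bit 0 = 1: r = r^2 * 22 mod 31 = 1^2 * 22 = 1*22 = 22
  bit 1 = 0: r = r^2 mod 31 = 22^2 = 19
  bit 2 = 0: r = r^2 mod 31 = 19^2 = 20
  bit 3 = 0: r = r^2 mod 31 = 20^2 = 28
  -> s = B^a = 28

Answer: 28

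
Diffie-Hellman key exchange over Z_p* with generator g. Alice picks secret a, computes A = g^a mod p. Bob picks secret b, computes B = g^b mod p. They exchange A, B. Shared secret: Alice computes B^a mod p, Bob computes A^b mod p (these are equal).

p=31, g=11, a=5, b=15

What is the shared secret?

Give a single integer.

Answer: 30

Derivation:
A = 11^5 mod 31  (bits of 5 = 101)
  bit 0 = 1: r = r^2 * 11 mod 31 = 1^2 * 11 = 1*11 = 11
  bit 1 = 0: r = r^2 mod 31 = 11^2 = 28
  bit 2 = 1: r = r^2 * 11 mod 31 = 28^2 * 11 = 9*11 = 6
  -> A = 6
B = 11^15 mod 31  (bits of 15 = 1111)
  bit 0 = 1: r = r^2 * 11 mod 31 = 1^2 * 11 = 1*11 = 11
  bit 1 = 1: r = r^2 * 11 mod 31 = 11^2 * 11 = 28*11 = 29
  bit 2 = 1: r = r^2 * 11 mod 31 = 29^2 * 11 = 4*11 = 13
  bit 3 = 1: r = r^2 * 11 mod 31 = 13^2 * 11 = 14*11 = 30
  -> B = 30
s = B^a = 30^5 mod 31  (bits of 5 = 101)
  bit 0 = 1: r = r^2 * 30 mod 31 = 1^2 * 30 = 1*30 = 30
  bit 1 = 0: r = r^2 mod 31 = 30^2 = 1
  bit 2 = 1: r = r^2 * 30 mod 31 = 1^2 * 30 = 1*30 = 30
  -> s = B^a = 30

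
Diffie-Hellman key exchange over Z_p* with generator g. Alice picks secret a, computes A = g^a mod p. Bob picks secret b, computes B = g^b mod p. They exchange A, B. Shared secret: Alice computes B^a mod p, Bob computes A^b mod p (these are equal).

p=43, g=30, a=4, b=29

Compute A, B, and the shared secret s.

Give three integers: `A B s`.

A = 30^4 mod 43  (bits of 4 = 100)
  bit 0 = 1: r = r^2 * 30 mod 43 = 1^2 * 30 = 1*30 = 30
  bit 1 = 0: r = r^2 mod 43 = 30^2 = 40
  bit 2 = 0: r = r^2 mod 43 = 40^2 = 9
  -> A = 9
B = 30^29 mod 43  (bits of 29 = 11101)
  bit 0 = 1: r = r^2 * 30 mod 43 = 1^2 * 30 = 1*30 = 30
  bit 1 = 1: r = r^2 * 30 mod 43 = 30^2 * 30 = 40*30 = 39
  bit 2 = 1: r = r^2 * 30 mod 43 = 39^2 * 30 = 16*30 = 7
  bit 3 = 0: r = r^2 mod 43 = 7^2 = 6
  bit 4 = 1: r = r^2 * 30 mod 43 = 6^2 * 30 = 36*30 = 5
  -> B = 5
s = B^a = 5^4 mod 43  (bits of 4 = 100)
  bit 0 = 1: r = r^2 * 5 mod 43 = 1^2 * 5 = 1*5 = 5
  bit 1 = 0: r = r^2 mod 43 = 5^2 = 25
  bit 2 = 0: r = r^2 mod 43 = 25^2 = 23
  -> s = B^a = 23

Answer: 9 5 23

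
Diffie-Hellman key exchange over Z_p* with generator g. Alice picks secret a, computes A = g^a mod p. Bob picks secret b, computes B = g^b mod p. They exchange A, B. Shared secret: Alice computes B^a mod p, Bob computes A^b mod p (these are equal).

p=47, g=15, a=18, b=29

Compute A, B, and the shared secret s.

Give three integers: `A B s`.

A = 15^18 mod 47  (bits of 18 = 10010)
  bit 0 = 1: r = r^2 * 15 mod 47 = 1^2 * 15 = 1*15 = 15
  bit 1 = 0: r = r^2 mod 47 = 15^2 = 37
  bit 2 = 0: r = r^2 mod 47 = 37^2 = 6
  bit 3 = 1: r = r^2 * 15 mod 47 = 6^2 * 15 = 36*15 = 23
  bit 4 = 0: r = r^2 mod 47 = 23^2 = 12
  -> A = 12
B = 15^29 mod 47  (bits of 29 = 11101)
  bit 0 = 1: r = r^2 * 15 mod 47 = 1^2 * 15 = 1*15 = 15
  bit 1 = 1: r = r^2 * 15 mod 47 = 15^2 * 15 = 37*15 = 38
  bit 2 = 1: r = r^2 * 15 mod 47 = 38^2 * 15 = 34*15 = 40
  bit 3 = 0: r = r^2 mod 47 = 40^2 = 2
  bit 4 = 1: r = r^2 * 15 mod 47 = 2^2 * 15 = 4*15 = 13
  -> B = 13
s = B^a = 13^18 mod 47  (bits of 18 = 10010)
  bit 0 = 1: r = r^2 * 13 mod 47 = 1^2 * 13 = 1*13 = 13
  bit 1 = 0: r = r^2 mod 47 = 13^2 = 28
  bit 2 = 0: r = r^2 mod 47 = 28^2 = 32
  bit 3 = 1: r = r^2 * 13 mod 47 = 32^2 * 13 = 37*13 = 11
  bit 4 = 0: r = r^2 mod 47 = 11^2 = 27
  -> s = B^a = 27

Answer: 12 13 27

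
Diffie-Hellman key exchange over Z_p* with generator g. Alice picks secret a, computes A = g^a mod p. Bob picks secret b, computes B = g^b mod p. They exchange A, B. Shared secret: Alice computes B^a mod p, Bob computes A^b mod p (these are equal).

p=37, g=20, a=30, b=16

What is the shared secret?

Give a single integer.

A = 20^30 mod 37  (bits of 30 = 11110)
  bit 0 = 1: r = r^2 * 20 mod 37 = 1^2 * 20 = 1*20 = 20
  bit 1 = 1: r = r^2 * 20 mod 37 = 20^2 * 20 = 30*20 = 8
  bit 2 = 1: r = r^2 * 20 mod 37 = 8^2 * 20 = 27*20 = 22
  bit 3 = 1: r = r^2 * 20 mod 37 = 22^2 * 20 = 3*20 = 23
  bit 4 = 0: r = r^2 mod 37 = 23^2 = 11
  -> A = 11
B = 20^16 mod 37  (bits of 16 = 10000)
  bit 0 = 1: r = r^2 * 20 mod 37 = 1^2 * 20 = 1*20 = 20
  bit 1 = 0: r = r^2 mod 37 = 20^2 = 30
  bit 2 = 0: r = r^2 mod 37 = 30^2 = 12
  bit 3 = 0: r = r^2 mod 37 = 12^2 = 33
  bit 4 = 0: r = r^2 mod 37 = 33^2 = 16
  -> B = 16
s = B^a = 16^30 mod 37  (bits of 30 = 11110)
  bit 0 = 1: r = r^2 * 16 mod 37 = 1^2 * 16 = 1*16 = 16
  bit 1 = 1: r = r^2 * 16 mod 37 = 16^2 * 16 = 34*16 = 26
  bit 2 = 1: r = r^2 * 16 mod 37 = 26^2 * 16 = 10*16 = 12
  bit 3 = 1: r = r^2 * 16 mod 37 = 12^2 * 16 = 33*16 = 10
  bit 4 = 0: r = r^2 mod 37 = 10^2 = 26
  -> s = B^a = 26

Answer: 26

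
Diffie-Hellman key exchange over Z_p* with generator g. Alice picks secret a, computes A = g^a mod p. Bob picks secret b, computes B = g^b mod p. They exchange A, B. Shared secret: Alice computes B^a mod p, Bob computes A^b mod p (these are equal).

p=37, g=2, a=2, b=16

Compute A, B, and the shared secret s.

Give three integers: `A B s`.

A = 2^2 mod 37  (bits of 2 = 10)
  bit 0 = 1: r = r^2 * 2 mod 37 = 1^2 * 2 = 1*2 = 2
  bit 1 = 0: r = r^2 mod 37 = 2^2 = 4
  -> A = 4
B = 2^16 mod 37  (bits of 16 = 10000)
  bit 0 = 1: r = r^2 * 2 mod 37 = 1^2 * 2 = 1*2 = 2
  bit 1 = 0: r = r^2 mod 37 = 2^2 = 4
  bit 2 = 0: r = r^2 mod 37 = 4^2 = 16
  bit 3 = 0: r = r^2 mod 37 = 16^2 = 34
  bit 4 = 0: r = r^2 mod 37 = 34^2 = 9
  -> B = 9
s = B^a = 9^2 mod 37  (bits of 2 = 10)
  bit 0 = 1: r = r^2 * 9 mod 37 = 1^2 * 9 = 1*9 = 9
  bit 1 = 0: r = r^2 mod 37 = 9^2 = 7
  -> s = B^a = 7

Answer: 4 9 7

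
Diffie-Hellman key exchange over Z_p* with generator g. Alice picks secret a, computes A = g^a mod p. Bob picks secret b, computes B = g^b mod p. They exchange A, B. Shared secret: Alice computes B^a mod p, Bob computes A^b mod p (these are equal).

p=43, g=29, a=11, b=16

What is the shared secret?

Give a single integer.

A = 29^11 mod 43  (bits of 11 = 1011)
  bit 0 = 1: r = r^2 * 29 mod 43 = 1^2 * 29 = 1*29 = 29
  bit 1 = 0: r = r^2 mod 43 = 29^2 = 24
  bit 2 = 1: r = r^2 * 29 mod 43 = 24^2 * 29 = 17*29 = 20
  bit 3 = 1: r = r^2 * 29 mod 43 = 20^2 * 29 = 13*29 = 33
  -> A = 33
B = 29^16 mod 43  (bits of 16 = 10000)
  bit 0 = 1: r = r^2 * 29 mod 43 = 1^2 * 29 = 1*29 = 29
  bit 1 = 0: r = r^2 mod 43 = 29^2 = 24
  bit 2 = 0: r = r^2 mod 43 = 24^2 = 17
  bit 3 = 0: r = r^2 mod 43 = 17^2 = 31
  bit 4 = 0: r = r^2 mod 43 = 31^2 = 15
  -> B = 15
s = B^a = 15^11 mod 43  (bits of 11 = 1011)
  bit 0 = 1: r = r^2 * 15 mod 43 = 1^2 * 15 = 1*15 = 15
  bit 1 = 0: r = r^2 mod 43 = 15^2 = 10
  bit 2 = 1: r = r^2 * 15 mod 43 = 10^2 * 15 = 14*15 = 38
  bit 3 = 1: r = r^2 * 15 mod 43 = 38^2 * 15 = 25*15 = 31
  -> s = B^a = 31

Answer: 31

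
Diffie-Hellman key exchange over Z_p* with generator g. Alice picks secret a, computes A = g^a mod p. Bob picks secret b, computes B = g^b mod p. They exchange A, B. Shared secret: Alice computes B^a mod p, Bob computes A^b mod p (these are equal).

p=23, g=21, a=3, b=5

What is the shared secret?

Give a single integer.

Answer: 7

Derivation:
A = 21^3 mod 23  (bits of 3 = 11)
  bit 0 = 1: r = r^2 * 21 mod 23 = 1^2 * 21 = 1*21 = 21
  bit 1 = 1: r = r^2 * 21 mod 23 = 21^2 * 21 = 4*21 = 15
  -> A = 15
B = 21^5 mod 23  (bits of 5 = 101)
  bit 0 = 1: r = r^2 * 21 mod 23 = 1^2 * 21 = 1*21 = 21
  bit 1 = 0: r = r^2 mod 23 = 21^2 = 4
  bit 2 = 1: r = r^2 * 21 mod 23 = 4^2 * 21 = 16*21 = 14
  -> B = 14
s = B^a = 14^3 mod 23  (bits of 3 = 11)
  bit 0 = 1: r = r^2 * 14 mod 23 = 1^2 * 14 = 1*14 = 14
  bit 1 = 1: r = r^2 * 14 mod 23 = 14^2 * 14 = 12*14 = 7
  -> s = B^a = 7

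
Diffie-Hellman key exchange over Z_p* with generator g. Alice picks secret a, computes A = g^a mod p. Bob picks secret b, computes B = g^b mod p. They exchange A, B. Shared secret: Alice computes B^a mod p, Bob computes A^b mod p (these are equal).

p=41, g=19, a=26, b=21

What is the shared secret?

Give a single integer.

A = 19^26 mod 41  (bits of 26 = 11010)
  bit 0 = 1: r = r^2 * 19 mod 41 = 1^2 * 19 = 1*19 = 19
  bit 1 = 1: r = r^2 * 19 mod 41 = 19^2 * 19 = 33*19 = 12
  bit 2 = 0: r = r^2 mod 41 = 12^2 = 21
  bit 3 = 1: r = r^2 * 19 mod 41 = 21^2 * 19 = 31*19 = 15
  bit 4 = 0: r = r^2 mod 41 = 15^2 = 20
  -> A = 20
B = 19^21 mod 41  (bits of 21 = 10101)
  bit 0 = 1: r = r^2 * 19 mod 41 = 1^2 * 19 = 1*19 = 19
  bit 1 = 0: r = r^2 mod 41 = 19^2 = 33
  bit 2 = 1: r = r^2 * 19 mod 41 = 33^2 * 19 = 23*19 = 27
  bit 3 = 0: r = r^2 mod 41 = 27^2 = 32
  bit 4 = 1: r = r^2 * 19 mod 41 = 32^2 * 19 = 40*19 = 22
  -> B = 22
s = B^a = 22^26 mod 41  (bits of 26 = 11010)
  bit 0 = 1: r = r^2 * 22 mod 41 = 1^2 * 22 = 1*22 = 22
  bit 1 = 1: r = r^2 * 22 mod 41 = 22^2 * 22 = 33*22 = 29
  bit 2 = 0: r = r^2 mod 41 = 29^2 = 21
  bit 3 = 1: r = r^2 * 22 mod 41 = 21^2 * 22 = 31*22 = 26
  bit 4 = 0: r = r^2 mod 41 = 26^2 = 20
  -> s = B^a = 20

Answer: 20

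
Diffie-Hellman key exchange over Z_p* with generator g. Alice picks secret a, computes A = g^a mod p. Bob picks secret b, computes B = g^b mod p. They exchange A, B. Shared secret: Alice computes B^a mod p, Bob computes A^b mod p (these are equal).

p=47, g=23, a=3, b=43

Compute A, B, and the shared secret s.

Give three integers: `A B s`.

Answer: 41 39 5

Derivation:
A = 23^3 mod 47  (bits of 3 = 11)
  bit 0 = 1: r = r^2 * 23 mod 47 = 1^2 * 23 = 1*23 = 23
  bit 1 = 1: r = r^2 * 23 mod 47 = 23^2 * 23 = 12*23 = 41
  -> A = 41
B = 23^43 mod 47  (bits of 43 = 101011)
  bit 0 = 1: r = r^2 * 23 mod 47 = 1^2 * 23 = 1*23 = 23
  bit 1 = 0: r = r^2 mod 47 = 23^2 = 12
  bit 2 = 1: r = r^2 * 23 mod 47 = 12^2 * 23 = 3*23 = 22
  bit 3 = 0: r = r^2 mod 47 = 22^2 = 14
  bit 4 = 1: r = r^2 * 23 mod 47 = 14^2 * 23 = 8*23 = 43
  bit 5 = 1: r = r^2 * 23 mod 47 = 43^2 * 23 = 16*23 = 39
  -> B = 39
s = B^a = 39^3 mod 47  (bits of 3 = 11)
  bit 0 = 1: r = r^2 * 39 mod 47 = 1^2 * 39 = 1*39 = 39
  bit 1 = 1: r = r^2 * 39 mod 47 = 39^2 * 39 = 17*39 = 5
  -> s = B^a = 5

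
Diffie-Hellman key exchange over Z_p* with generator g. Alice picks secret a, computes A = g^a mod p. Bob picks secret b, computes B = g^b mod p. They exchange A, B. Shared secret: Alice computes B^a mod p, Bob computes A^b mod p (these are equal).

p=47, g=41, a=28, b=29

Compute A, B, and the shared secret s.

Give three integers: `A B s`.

A = 41^28 mod 47  (bits of 28 = 11100)
  bit 0 = 1: r = r^2 * 41 mod 47 = 1^2 * 41 = 1*41 = 41
  bit 1 = 1: r = r^2 * 41 mod 47 = 41^2 * 41 = 36*41 = 19
  bit 2 = 1: r = r^2 * 41 mod 47 = 19^2 * 41 = 32*41 = 43
  bit 3 = 0: r = r^2 mod 47 = 43^2 = 16
  bit 4 = 0: r = r^2 mod 47 = 16^2 = 21
  -> A = 21
B = 41^29 mod 47  (bits of 29 = 11101)
  bit 0 = 1: r = r^2 * 41 mod 47 = 1^2 * 41 = 1*41 = 41
  bit 1 = 1: r = r^2 * 41 mod 47 = 41^2 * 41 = 36*41 = 19
  bit 2 = 1: r = r^2 * 41 mod 47 = 19^2 * 41 = 32*41 = 43
  bit 3 = 0: r = r^2 mod 47 = 43^2 = 16
  bit 4 = 1: r = r^2 * 41 mod 47 = 16^2 * 41 = 21*41 = 15
  -> B = 15
s = B^a = 15^28 mod 47  (bits of 28 = 11100)
  bit 0 = 1: r = r^2 * 15 mod 47 = 1^2 * 15 = 1*15 = 15
  bit 1 = 1: r = r^2 * 15 mod 47 = 15^2 * 15 = 37*15 = 38
  bit 2 = 1: r = r^2 * 15 mod 47 = 38^2 * 15 = 34*15 = 40
  bit 3 = 0: r = r^2 mod 47 = 40^2 = 2
  bit 4 = 0: r = r^2 mod 47 = 2^2 = 4
  -> s = B^a = 4

Answer: 21 15 4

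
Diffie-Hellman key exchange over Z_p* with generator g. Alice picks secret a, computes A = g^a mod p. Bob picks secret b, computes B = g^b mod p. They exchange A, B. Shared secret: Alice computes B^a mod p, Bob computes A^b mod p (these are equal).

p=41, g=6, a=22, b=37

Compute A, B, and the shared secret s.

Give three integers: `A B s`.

A = 6^22 mod 41  (bits of 22 = 10110)
  bit 0 = 1: r = r^2 * 6 mod 41 = 1^2 * 6 = 1*6 = 6
  bit 1 = 0: r = r^2 mod 41 = 6^2 = 36
  bit 2 = 1: r = r^2 * 6 mod 41 = 36^2 * 6 = 25*6 = 27
  bit 3 = 1: r = r^2 * 6 mod 41 = 27^2 * 6 = 32*6 = 28
  bit 4 = 0: r = r^2 mod 41 = 28^2 = 5
  -> A = 5
B = 6^37 mod 41  (bits of 37 = 100101)
  bit 0 = 1: r = r^2 * 6 mod 41 = 1^2 * 6 = 1*6 = 6
  bit 1 = 0: r = r^2 mod 41 = 6^2 = 36
  bit 2 = 0: r = r^2 mod 41 = 36^2 = 25
  bit 3 = 1: r = r^2 * 6 mod 41 = 25^2 * 6 = 10*6 = 19
  bit 4 = 0: r = r^2 mod 41 = 19^2 = 33
  bit 5 = 1: r = r^2 * 6 mod 41 = 33^2 * 6 = 23*6 = 15
  -> B = 15
s = B^a = 15^22 mod 41  (bits of 22 = 10110)
  bit 0 = 1: r = r^2 * 15 mod 41 = 1^2 * 15 = 1*15 = 15
  bit 1 = 0: r = r^2 mod 41 = 15^2 = 20
  bit 2 = 1: r = r^2 * 15 mod 41 = 20^2 * 15 = 31*15 = 14
  bit 3 = 1: r = r^2 * 15 mod 41 = 14^2 * 15 = 32*15 = 29
  bit 4 = 0: r = r^2 mod 41 = 29^2 = 21
  -> s = B^a = 21

Answer: 5 15 21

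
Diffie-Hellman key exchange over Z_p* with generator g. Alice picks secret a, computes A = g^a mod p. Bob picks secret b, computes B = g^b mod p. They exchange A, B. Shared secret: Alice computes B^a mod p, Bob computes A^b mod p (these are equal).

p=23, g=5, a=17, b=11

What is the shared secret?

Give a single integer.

Answer: 22

Derivation:
A = 5^17 mod 23  (bits of 17 = 10001)
  bit 0 = 1: r = r^2 * 5 mod 23 = 1^2 * 5 = 1*5 = 5
  bit 1 = 0: r = r^2 mod 23 = 5^2 = 2
  bit 2 = 0: r = r^2 mod 23 = 2^2 = 4
  bit 3 = 0: r = r^2 mod 23 = 4^2 = 16
  bit 4 = 1: r = r^2 * 5 mod 23 = 16^2 * 5 = 3*5 = 15
  -> A = 15
B = 5^11 mod 23  (bits of 11 = 1011)
  bit 0 = 1: r = r^2 * 5 mod 23 = 1^2 * 5 = 1*5 = 5
  bit 1 = 0: r = r^2 mod 23 = 5^2 = 2
  bit 2 = 1: r = r^2 * 5 mod 23 = 2^2 * 5 = 4*5 = 20
  bit 3 = 1: r = r^2 * 5 mod 23 = 20^2 * 5 = 9*5 = 22
  -> B = 22
s = B^a = 22^17 mod 23  (bits of 17 = 10001)
  bit 0 = 1: r = r^2 * 22 mod 23 = 1^2 * 22 = 1*22 = 22
  bit 1 = 0: r = r^2 mod 23 = 22^2 = 1
  bit 2 = 0: r = r^2 mod 23 = 1^2 = 1
  bit 3 = 0: r = r^2 mod 23 = 1^2 = 1
  bit 4 = 1: r = r^2 * 22 mod 23 = 1^2 * 22 = 1*22 = 22
  -> s = B^a = 22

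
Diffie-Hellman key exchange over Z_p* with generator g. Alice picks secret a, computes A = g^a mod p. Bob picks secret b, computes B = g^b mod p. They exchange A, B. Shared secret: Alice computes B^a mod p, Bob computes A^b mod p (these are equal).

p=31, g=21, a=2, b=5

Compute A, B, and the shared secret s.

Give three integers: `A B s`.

A = 21^2 mod 31  (bits of 2 = 10)
  bit 0 = 1: r = r^2 * 21 mod 31 = 1^2 * 21 = 1*21 = 21
  bit 1 = 0: r = r^2 mod 31 = 21^2 = 7
  -> A = 7
B = 21^5 mod 31  (bits of 5 = 101)
  bit 0 = 1: r = r^2 * 21 mod 31 = 1^2 * 21 = 1*21 = 21
  bit 1 = 0: r = r^2 mod 31 = 21^2 = 7
  bit 2 = 1: r = r^2 * 21 mod 31 = 7^2 * 21 = 18*21 = 6
  -> B = 6
s = B^a = 6^2 mod 31  (bits of 2 = 10)
  bit 0 = 1: r = r^2 * 6 mod 31 = 1^2 * 6 = 1*6 = 6
  bit 1 = 0: r = r^2 mod 31 = 6^2 = 5
  -> s = B^a = 5

Answer: 7 6 5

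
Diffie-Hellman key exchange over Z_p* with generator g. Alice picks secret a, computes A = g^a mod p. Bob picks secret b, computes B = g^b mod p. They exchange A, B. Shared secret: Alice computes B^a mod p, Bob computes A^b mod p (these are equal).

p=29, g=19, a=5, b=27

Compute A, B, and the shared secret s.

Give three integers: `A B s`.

Answer: 21 26 18

Derivation:
A = 19^5 mod 29  (bits of 5 = 101)
  bit 0 = 1: r = r^2 * 19 mod 29 = 1^2 * 19 = 1*19 = 19
  bit 1 = 0: r = r^2 mod 29 = 19^2 = 13
  bit 2 = 1: r = r^2 * 19 mod 29 = 13^2 * 19 = 24*19 = 21
  -> A = 21
B = 19^27 mod 29  (bits of 27 = 11011)
  bit 0 = 1: r = r^2 * 19 mod 29 = 1^2 * 19 = 1*19 = 19
  bit 1 = 1: r = r^2 * 19 mod 29 = 19^2 * 19 = 13*19 = 15
  bit 2 = 0: r = r^2 mod 29 = 15^2 = 22
  bit 3 = 1: r = r^2 * 19 mod 29 = 22^2 * 19 = 20*19 = 3
  bit 4 = 1: r = r^2 * 19 mod 29 = 3^2 * 19 = 9*19 = 26
  -> B = 26
s = B^a = 26^5 mod 29  (bits of 5 = 101)
  bit 0 = 1: r = r^2 * 26 mod 29 = 1^2 * 26 = 1*26 = 26
  bit 1 = 0: r = r^2 mod 29 = 26^2 = 9
  bit 2 = 1: r = r^2 * 26 mod 29 = 9^2 * 26 = 23*26 = 18
  -> s = B^a = 18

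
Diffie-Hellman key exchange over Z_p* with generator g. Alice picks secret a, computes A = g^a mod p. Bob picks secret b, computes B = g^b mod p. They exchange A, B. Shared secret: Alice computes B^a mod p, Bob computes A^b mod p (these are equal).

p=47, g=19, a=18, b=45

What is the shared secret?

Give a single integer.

A = 19^18 mod 47  (bits of 18 = 10010)
  bit 0 = 1: r = r^2 * 19 mod 47 = 1^2 * 19 = 1*19 = 19
  bit 1 = 0: r = r^2 mod 47 = 19^2 = 32
  bit 2 = 0: r = r^2 mod 47 = 32^2 = 37
  bit 3 = 1: r = r^2 * 19 mod 47 = 37^2 * 19 = 6*19 = 20
  bit 4 = 0: r = r^2 mod 47 = 20^2 = 24
  -> A = 24
B = 19^45 mod 47  (bits of 45 = 101101)
  bit 0 = 1: r = r^2 * 19 mod 47 = 1^2 * 19 = 1*19 = 19
  bit 1 = 0: r = r^2 mod 47 = 19^2 = 32
  bit 2 = 1: r = r^2 * 19 mod 47 = 32^2 * 19 = 37*19 = 45
  bit 3 = 1: r = r^2 * 19 mod 47 = 45^2 * 19 = 4*19 = 29
  bit 4 = 0: r = r^2 mod 47 = 29^2 = 42
  bit 5 = 1: r = r^2 * 19 mod 47 = 42^2 * 19 = 25*19 = 5
  -> B = 5
s = B^a = 5^18 mod 47  (bits of 18 = 10010)
  bit 0 = 1: r = r^2 * 5 mod 47 = 1^2 * 5 = 1*5 = 5
  bit 1 = 0: r = r^2 mod 47 = 5^2 = 25
  bit 2 = 0: r = r^2 mod 47 = 25^2 = 14
  bit 3 = 1: r = r^2 * 5 mod 47 = 14^2 * 5 = 8*5 = 40
  bit 4 = 0: r = r^2 mod 47 = 40^2 = 2
  -> s = B^a = 2

Answer: 2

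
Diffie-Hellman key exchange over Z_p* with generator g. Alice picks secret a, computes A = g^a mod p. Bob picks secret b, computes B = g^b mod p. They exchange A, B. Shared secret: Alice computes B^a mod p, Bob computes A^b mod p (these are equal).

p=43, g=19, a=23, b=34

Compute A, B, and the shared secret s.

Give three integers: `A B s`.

A = 19^23 mod 43  (bits of 23 = 10111)
  bit 0 = 1: r = r^2 * 19 mod 43 = 1^2 * 19 = 1*19 = 19
  bit 1 = 0: r = r^2 mod 43 = 19^2 = 17
  bit 2 = 1: r = r^2 * 19 mod 43 = 17^2 * 19 = 31*19 = 30
  bit 3 = 1: r = r^2 * 19 mod 43 = 30^2 * 19 = 40*19 = 29
  bit 4 = 1: r = r^2 * 19 mod 43 = 29^2 * 19 = 24*19 = 26
  -> A = 26
B = 19^34 mod 43  (bits of 34 = 100010)
  bit 0 = 1: r = r^2 * 19 mod 43 = 1^2 * 19 = 1*19 = 19
  bit 1 = 0: r = r^2 mod 43 = 19^2 = 17
  bit 2 = 0: r = r^2 mod 43 = 17^2 = 31
  bit 3 = 0: r = r^2 mod 43 = 31^2 = 15
  bit 4 = 1: r = r^2 * 19 mod 43 = 15^2 * 19 = 10*19 = 18
  bit 5 = 0: r = r^2 mod 43 = 18^2 = 23
  -> B = 23
s = B^a = 23^23 mod 43  (bits of 23 = 10111)
  bit 0 = 1: r = r^2 * 23 mod 43 = 1^2 * 23 = 1*23 = 23
  bit 1 = 0: r = r^2 mod 43 = 23^2 = 13
  bit 2 = 1: r = r^2 * 23 mod 43 = 13^2 * 23 = 40*23 = 17
  bit 3 = 1: r = r^2 * 23 mod 43 = 17^2 * 23 = 31*23 = 25
  bit 4 = 1: r = r^2 * 23 mod 43 = 25^2 * 23 = 23*23 = 13
  -> s = B^a = 13

Answer: 26 23 13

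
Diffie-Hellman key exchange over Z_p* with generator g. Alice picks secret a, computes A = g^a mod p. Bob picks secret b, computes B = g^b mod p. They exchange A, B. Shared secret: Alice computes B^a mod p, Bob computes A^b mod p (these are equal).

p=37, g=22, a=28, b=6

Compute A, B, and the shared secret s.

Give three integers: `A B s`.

A = 22^28 mod 37  (bits of 28 = 11100)
  bit 0 = 1: r = r^2 * 22 mod 37 = 1^2 * 22 = 1*22 = 22
  bit 1 = 1: r = r^2 * 22 mod 37 = 22^2 * 22 = 3*22 = 29
  bit 2 = 1: r = r^2 * 22 mod 37 = 29^2 * 22 = 27*22 = 2
  bit 3 = 0: r = r^2 mod 37 = 2^2 = 4
  bit 4 = 0: r = r^2 mod 37 = 4^2 = 16
  -> A = 16
B = 22^6 mod 37  (bits of 6 = 110)
  bit 0 = 1: r = r^2 * 22 mod 37 = 1^2 * 22 = 1*22 = 22
  bit 1 = 1: r = r^2 * 22 mod 37 = 22^2 * 22 = 3*22 = 29
  bit 2 = 0: r = r^2 mod 37 = 29^2 = 27
  -> B = 27
s = B^a = 27^28 mod 37  (bits of 28 = 11100)
  bit 0 = 1: r = r^2 * 27 mod 37 = 1^2 * 27 = 1*27 = 27
  bit 1 = 1: r = r^2 * 27 mod 37 = 27^2 * 27 = 26*27 = 36
  bit 2 = 1: r = r^2 * 27 mod 37 = 36^2 * 27 = 1*27 = 27
  bit 3 = 0: r = r^2 mod 37 = 27^2 = 26
  bit 4 = 0: r = r^2 mod 37 = 26^2 = 10
  -> s = B^a = 10

Answer: 16 27 10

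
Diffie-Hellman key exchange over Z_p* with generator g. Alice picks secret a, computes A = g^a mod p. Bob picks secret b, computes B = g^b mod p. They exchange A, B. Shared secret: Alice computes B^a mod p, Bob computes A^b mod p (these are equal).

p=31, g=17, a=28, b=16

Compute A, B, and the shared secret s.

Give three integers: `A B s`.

A = 17^28 mod 31  (bits of 28 = 11100)
  bit 0 = 1: r = r^2 * 17 mod 31 = 1^2 * 17 = 1*17 = 17
  bit 1 = 1: r = r^2 * 17 mod 31 = 17^2 * 17 = 10*17 = 15
  bit 2 = 1: r = r^2 * 17 mod 31 = 15^2 * 17 = 8*17 = 12
  bit 3 = 0: r = r^2 mod 31 = 12^2 = 20
  bit 4 = 0: r = r^2 mod 31 = 20^2 = 28
  -> A = 28
B = 17^16 mod 31  (bits of 16 = 10000)
  bit 0 = 1: r = r^2 * 17 mod 31 = 1^2 * 17 = 1*17 = 17
  bit 1 = 0: r = r^2 mod 31 = 17^2 = 10
  bit 2 = 0: r = r^2 mod 31 = 10^2 = 7
  bit 3 = 0: r = r^2 mod 31 = 7^2 = 18
  bit 4 = 0: r = r^2 mod 31 = 18^2 = 14
  -> B = 14
s = B^a = 14^28 mod 31  (bits of 28 = 11100)
  bit 0 = 1: r = r^2 * 14 mod 31 = 1^2 * 14 = 1*14 = 14
  bit 1 = 1: r = r^2 * 14 mod 31 = 14^2 * 14 = 10*14 = 16
  bit 2 = 1: r = r^2 * 14 mod 31 = 16^2 * 14 = 8*14 = 19
  bit 3 = 0: r = r^2 mod 31 = 19^2 = 20
  bit 4 = 0: r = r^2 mod 31 = 20^2 = 28
  -> s = B^a = 28

Answer: 28 14 28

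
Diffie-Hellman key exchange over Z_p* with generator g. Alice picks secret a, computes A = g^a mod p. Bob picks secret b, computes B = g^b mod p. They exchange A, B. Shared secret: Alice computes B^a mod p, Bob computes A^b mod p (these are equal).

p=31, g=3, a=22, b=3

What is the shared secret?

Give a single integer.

Answer: 16

Derivation:
A = 3^22 mod 31  (bits of 22 = 10110)
  bit 0 = 1: r = r^2 * 3 mod 31 = 1^2 * 3 = 1*3 = 3
  bit 1 = 0: r = r^2 mod 31 = 3^2 = 9
  bit 2 = 1: r = r^2 * 3 mod 31 = 9^2 * 3 = 19*3 = 26
  bit 3 = 1: r = r^2 * 3 mod 31 = 26^2 * 3 = 25*3 = 13
  bit 4 = 0: r = r^2 mod 31 = 13^2 = 14
  -> A = 14
B = 3^3 mod 31  (bits of 3 = 11)
  bit 0 = 1: r = r^2 * 3 mod 31 = 1^2 * 3 = 1*3 = 3
  bit 1 = 1: r = r^2 * 3 mod 31 = 3^2 * 3 = 9*3 = 27
  -> B = 27
s = B^a = 27^22 mod 31  (bits of 22 = 10110)
  bit 0 = 1: r = r^2 * 27 mod 31 = 1^2 * 27 = 1*27 = 27
  bit 1 = 0: r = r^2 mod 31 = 27^2 = 16
  bit 2 = 1: r = r^2 * 27 mod 31 = 16^2 * 27 = 8*27 = 30
  bit 3 = 1: r = r^2 * 27 mod 31 = 30^2 * 27 = 1*27 = 27
  bit 4 = 0: r = r^2 mod 31 = 27^2 = 16
  -> s = B^a = 16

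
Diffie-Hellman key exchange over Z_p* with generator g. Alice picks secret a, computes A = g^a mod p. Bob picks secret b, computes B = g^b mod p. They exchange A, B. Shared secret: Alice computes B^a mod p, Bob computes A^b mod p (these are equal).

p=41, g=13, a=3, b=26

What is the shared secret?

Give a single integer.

Answer: 33

Derivation:
A = 13^3 mod 41  (bits of 3 = 11)
  bit 0 = 1: r = r^2 * 13 mod 41 = 1^2 * 13 = 1*13 = 13
  bit 1 = 1: r = r^2 * 13 mod 41 = 13^2 * 13 = 5*13 = 24
  -> A = 24
B = 13^26 mod 41  (bits of 26 = 11010)
  bit 0 = 1: r = r^2 * 13 mod 41 = 1^2 * 13 = 1*13 = 13
  bit 1 = 1: r = r^2 * 13 mod 41 = 13^2 * 13 = 5*13 = 24
  bit 2 = 0: r = r^2 mod 41 = 24^2 = 2
  bit 3 = 1: r = r^2 * 13 mod 41 = 2^2 * 13 = 4*13 = 11
  bit 4 = 0: r = r^2 mod 41 = 11^2 = 39
  -> B = 39
s = B^a = 39^3 mod 41  (bits of 3 = 11)
  bit 0 = 1: r = r^2 * 39 mod 41 = 1^2 * 39 = 1*39 = 39
  bit 1 = 1: r = r^2 * 39 mod 41 = 39^2 * 39 = 4*39 = 33
  -> s = B^a = 33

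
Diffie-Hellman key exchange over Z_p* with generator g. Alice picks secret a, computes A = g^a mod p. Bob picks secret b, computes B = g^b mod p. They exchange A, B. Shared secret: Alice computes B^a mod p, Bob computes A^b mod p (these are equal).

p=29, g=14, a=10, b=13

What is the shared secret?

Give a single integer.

A = 14^10 mod 29  (bits of 10 = 1010)
  bit 0 = 1: r = r^2 * 14 mod 29 = 1^2 * 14 = 1*14 = 14
  bit 1 = 0: r = r^2 mod 29 = 14^2 = 22
  bit 2 = 1: r = r^2 * 14 mod 29 = 22^2 * 14 = 20*14 = 19
  bit 3 = 0: r = r^2 mod 29 = 19^2 = 13
  -> A = 13
B = 14^13 mod 29  (bits of 13 = 1101)
  bit 0 = 1: r = r^2 * 14 mod 29 = 1^2 * 14 = 1*14 = 14
  bit 1 = 1: r = r^2 * 14 mod 29 = 14^2 * 14 = 22*14 = 18
  bit 2 = 0: r = r^2 mod 29 = 18^2 = 5
  bit 3 = 1: r = r^2 * 14 mod 29 = 5^2 * 14 = 25*14 = 2
  -> B = 2
s = B^a = 2^10 mod 29  (bits of 10 = 1010)
  bit 0 = 1: r = r^2 * 2 mod 29 = 1^2 * 2 = 1*2 = 2
  bit 1 = 0: r = r^2 mod 29 = 2^2 = 4
  bit 2 = 1: r = r^2 * 2 mod 29 = 4^2 * 2 = 16*2 = 3
  bit 3 = 0: r = r^2 mod 29 = 3^2 = 9
  -> s = B^a = 9

Answer: 9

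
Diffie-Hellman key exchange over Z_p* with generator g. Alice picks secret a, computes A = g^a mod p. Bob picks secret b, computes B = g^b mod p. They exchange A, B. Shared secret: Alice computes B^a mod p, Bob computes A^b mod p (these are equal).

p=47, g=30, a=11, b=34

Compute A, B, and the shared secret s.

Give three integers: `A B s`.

A = 30^11 mod 47  (bits of 11 = 1011)
  bit 0 = 1: r = r^2 * 30 mod 47 = 1^2 * 30 = 1*30 = 30
  bit 1 = 0: r = r^2 mod 47 = 30^2 = 7
  bit 2 = 1: r = r^2 * 30 mod 47 = 7^2 * 30 = 2*30 = 13
  bit 3 = 1: r = r^2 * 30 mod 47 = 13^2 * 30 = 28*30 = 41
  -> A = 41
B = 30^34 mod 47  (bits of 34 = 100010)
  bit 0 = 1: r = r^2 * 30 mod 47 = 1^2 * 30 = 1*30 = 30
  bit 1 = 0: r = r^2 mod 47 = 30^2 = 7
  bit 2 = 0: r = r^2 mod 47 = 7^2 = 2
  bit 3 = 0: r = r^2 mod 47 = 2^2 = 4
  bit 4 = 1: r = r^2 * 30 mod 47 = 4^2 * 30 = 16*30 = 10
  bit 5 = 0: r = r^2 mod 47 = 10^2 = 6
  -> B = 6
s = B^a = 6^11 mod 47  (bits of 11 = 1011)
  bit 0 = 1: r = r^2 * 6 mod 47 = 1^2 * 6 = 1*6 = 6
  bit 1 = 0: r = r^2 mod 47 = 6^2 = 36
  bit 2 = 1: r = r^2 * 6 mod 47 = 36^2 * 6 = 27*6 = 21
  bit 3 = 1: r = r^2 * 6 mod 47 = 21^2 * 6 = 18*6 = 14
  -> s = B^a = 14

Answer: 41 6 14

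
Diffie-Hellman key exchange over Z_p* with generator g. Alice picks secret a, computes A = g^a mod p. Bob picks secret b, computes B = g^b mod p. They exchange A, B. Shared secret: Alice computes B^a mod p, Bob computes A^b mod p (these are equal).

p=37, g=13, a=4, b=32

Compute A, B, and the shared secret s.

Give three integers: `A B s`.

Answer: 34 12 16

Derivation:
A = 13^4 mod 37  (bits of 4 = 100)
  bit 0 = 1: r = r^2 * 13 mod 37 = 1^2 * 13 = 1*13 = 13
  bit 1 = 0: r = r^2 mod 37 = 13^2 = 21
  bit 2 = 0: r = r^2 mod 37 = 21^2 = 34
  -> A = 34
B = 13^32 mod 37  (bits of 32 = 100000)
  bit 0 = 1: r = r^2 * 13 mod 37 = 1^2 * 13 = 1*13 = 13
  bit 1 = 0: r = r^2 mod 37 = 13^2 = 21
  bit 2 = 0: r = r^2 mod 37 = 21^2 = 34
  bit 3 = 0: r = r^2 mod 37 = 34^2 = 9
  bit 4 = 0: r = r^2 mod 37 = 9^2 = 7
  bit 5 = 0: r = r^2 mod 37 = 7^2 = 12
  -> B = 12
s = B^a = 12^4 mod 37  (bits of 4 = 100)
  bit 0 = 1: r = r^2 * 12 mod 37 = 1^2 * 12 = 1*12 = 12
  bit 1 = 0: r = r^2 mod 37 = 12^2 = 33
  bit 2 = 0: r = r^2 mod 37 = 33^2 = 16
  -> s = B^a = 16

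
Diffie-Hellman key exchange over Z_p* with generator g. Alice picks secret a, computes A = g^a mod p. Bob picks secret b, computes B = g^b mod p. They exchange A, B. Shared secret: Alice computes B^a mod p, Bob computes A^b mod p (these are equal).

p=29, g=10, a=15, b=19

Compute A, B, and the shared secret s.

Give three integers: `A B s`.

A = 10^15 mod 29  (bits of 15 = 1111)
  bit 0 = 1: r = r^2 * 10 mod 29 = 1^2 * 10 = 1*10 = 10
  bit 1 = 1: r = r^2 * 10 mod 29 = 10^2 * 10 = 13*10 = 14
  bit 2 = 1: r = r^2 * 10 mod 29 = 14^2 * 10 = 22*10 = 17
  bit 3 = 1: r = r^2 * 10 mod 29 = 17^2 * 10 = 28*10 = 19
  -> A = 19
B = 10^19 mod 29  (bits of 19 = 10011)
  bit 0 = 1: r = r^2 * 10 mod 29 = 1^2 * 10 = 1*10 = 10
  bit 1 = 0: r = r^2 mod 29 = 10^2 = 13
  bit 2 = 0: r = r^2 mod 29 = 13^2 = 24
  bit 3 = 1: r = r^2 * 10 mod 29 = 24^2 * 10 = 25*10 = 18
  bit 4 = 1: r = r^2 * 10 mod 29 = 18^2 * 10 = 5*10 = 21
  -> B = 21
s = B^a = 21^15 mod 29  (bits of 15 = 1111)
  bit 0 = 1: r = r^2 * 21 mod 29 = 1^2 * 21 = 1*21 = 21
  bit 1 = 1: r = r^2 * 21 mod 29 = 21^2 * 21 = 6*21 = 10
  bit 2 = 1: r = r^2 * 21 mod 29 = 10^2 * 21 = 13*21 = 12
  bit 3 = 1: r = r^2 * 21 mod 29 = 12^2 * 21 = 28*21 = 8
  -> s = B^a = 8

Answer: 19 21 8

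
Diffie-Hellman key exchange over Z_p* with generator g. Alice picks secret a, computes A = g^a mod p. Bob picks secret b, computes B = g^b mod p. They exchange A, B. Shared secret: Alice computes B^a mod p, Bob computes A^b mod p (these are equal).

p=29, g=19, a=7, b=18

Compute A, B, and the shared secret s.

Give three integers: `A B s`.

A = 19^7 mod 29  (bits of 7 = 111)
  bit 0 = 1: r = r^2 * 19 mod 29 = 1^2 * 19 = 1*19 = 19
  bit 1 = 1: r = r^2 * 19 mod 29 = 19^2 * 19 = 13*19 = 15
  bit 2 = 1: r = r^2 * 19 mod 29 = 15^2 * 19 = 22*19 = 12
  -> A = 12
B = 19^18 mod 29  (bits of 18 = 10010)
  bit 0 = 1: r = r^2 * 19 mod 29 = 1^2 * 19 = 1*19 = 19
  bit 1 = 0: r = r^2 mod 29 = 19^2 = 13
  bit 2 = 0: r = r^2 mod 29 = 13^2 = 24
  bit 3 = 1: r = r^2 * 19 mod 29 = 24^2 * 19 = 25*19 = 11
  bit 4 = 0: r = r^2 mod 29 = 11^2 = 5
  -> B = 5
s = B^a = 5^7 mod 29  (bits of 7 = 111)
  bit 0 = 1: r = r^2 * 5 mod 29 = 1^2 * 5 = 1*5 = 5
  bit 1 = 1: r = r^2 * 5 mod 29 = 5^2 * 5 = 25*5 = 9
  bit 2 = 1: r = r^2 * 5 mod 29 = 9^2 * 5 = 23*5 = 28
  -> s = B^a = 28

Answer: 12 5 28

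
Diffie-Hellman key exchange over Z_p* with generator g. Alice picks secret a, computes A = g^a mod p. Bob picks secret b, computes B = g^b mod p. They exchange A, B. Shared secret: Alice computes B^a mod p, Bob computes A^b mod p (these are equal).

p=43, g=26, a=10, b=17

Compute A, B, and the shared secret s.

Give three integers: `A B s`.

Answer: 9 20 31

Derivation:
A = 26^10 mod 43  (bits of 10 = 1010)
  bit 0 = 1: r = r^2 * 26 mod 43 = 1^2 * 26 = 1*26 = 26
  bit 1 = 0: r = r^2 mod 43 = 26^2 = 31
  bit 2 = 1: r = r^2 * 26 mod 43 = 31^2 * 26 = 15*26 = 3
  bit 3 = 0: r = r^2 mod 43 = 3^2 = 9
  -> A = 9
B = 26^17 mod 43  (bits of 17 = 10001)
  bit 0 = 1: r = r^2 * 26 mod 43 = 1^2 * 26 = 1*26 = 26
  bit 1 = 0: r = r^2 mod 43 = 26^2 = 31
  bit 2 = 0: r = r^2 mod 43 = 31^2 = 15
  bit 3 = 0: r = r^2 mod 43 = 15^2 = 10
  bit 4 = 1: r = r^2 * 26 mod 43 = 10^2 * 26 = 14*26 = 20
  -> B = 20
s = B^a = 20^10 mod 43  (bits of 10 = 1010)
  bit 0 = 1: r = r^2 * 20 mod 43 = 1^2 * 20 = 1*20 = 20
  bit 1 = 0: r = r^2 mod 43 = 20^2 = 13
  bit 2 = 1: r = r^2 * 20 mod 43 = 13^2 * 20 = 40*20 = 26
  bit 3 = 0: r = r^2 mod 43 = 26^2 = 31
  -> s = B^a = 31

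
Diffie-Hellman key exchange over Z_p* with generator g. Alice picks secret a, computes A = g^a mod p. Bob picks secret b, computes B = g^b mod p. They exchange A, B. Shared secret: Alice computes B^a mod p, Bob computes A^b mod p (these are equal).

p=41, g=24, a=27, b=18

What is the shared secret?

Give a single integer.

Answer: 8

Derivation:
A = 24^27 mod 41  (bits of 27 = 11011)
  bit 0 = 1: r = r^2 * 24 mod 41 = 1^2 * 24 = 1*24 = 24
  bit 1 = 1: r = r^2 * 24 mod 41 = 24^2 * 24 = 2*24 = 7
  bit 2 = 0: r = r^2 mod 41 = 7^2 = 8
  bit 3 = 1: r = r^2 * 24 mod 41 = 8^2 * 24 = 23*24 = 19
  bit 4 = 1: r = r^2 * 24 mod 41 = 19^2 * 24 = 33*24 = 13
  -> A = 13
B = 24^18 mod 41  (bits of 18 = 10010)
  bit 0 = 1: r = r^2 * 24 mod 41 = 1^2 * 24 = 1*24 = 24
  bit 1 = 0: r = r^2 mod 41 = 24^2 = 2
  bit 2 = 0: r = r^2 mod 41 = 2^2 = 4
  bit 3 = 1: r = r^2 * 24 mod 41 = 4^2 * 24 = 16*24 = 15
  bit 4 = 0: r = r^2 mod 41 = 15^2 = 20
  -> B = 20
s = B^a = 20^27 mod 41  (bits of 27 = 11011)
  bit 0 = 1: r = r^2 * 20 mod 41 = 1^2 * 20 = 1*20 = 20
  bit 1 = 1: r = r^2 * 20 mod 41 = 20^2 * 20 = 31*20 = 5
  bit 2 = 0: r = r^2 mod 41 = 5^2 = 25
  bit 3 = 1: r = r^2 * 20 mod 41 = 25^2 * 20 = 10*20 = 36
  bit 4 = 1: r = r^2 * 20 mod 41 = 36^2 * 20 = 25*20 = 8
  -> s = B^a = 8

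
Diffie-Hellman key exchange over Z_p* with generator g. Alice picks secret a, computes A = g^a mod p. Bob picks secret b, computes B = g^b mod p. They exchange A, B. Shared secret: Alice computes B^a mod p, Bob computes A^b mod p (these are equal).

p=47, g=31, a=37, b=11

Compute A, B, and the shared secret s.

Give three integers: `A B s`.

Answer: 10 35 22

Derivation:
A = 31^37 mod 47  (bits of 37 = 100101)
  bit 0 = 1: r = r^2 * 31 mod 47 = 1^2 * 31 = 1*31 = 31
  bit 1 = 0: r = r^2 mod 47 = 31^2 = 21
  bit 2 = 0: r = r^2 mod 47 = 21^2 = 18
  bit 3 = 1: r = r^2 * 31 mod 47 = 18^2 * 31 = 42*31 = 33
  bit 4 = 0: r = r^2 mod 47 = 33^2 = 8
  bit 5 = 1: r = r^2 * 31 mod 47 = 8^2 * 31 = 17*31 = 10
  -> A = 10
B = 31^11 mod 47  (bits of 11 = 1011)
  bit 0 = 1: r = r^2 * 31 mod 47 = 1^2 * 31 = 1*31 = 31
  bit 1 = 0: r = r^2 mod 47 = 31^2 = 21
  bit 2 = 1: r = r^2 * 31 mod 47 = 21^2 * 31 = 18*31 = 41
  bit 3 = 1: r = r^2 * 31 mod 47 = 41^2 * 31 = 36*31 = 35
  -> B = 35
s = B^a = 35^37 mod 47  (bits of 37 = 100101)
  bit 0 = 1: r = r^2 * 35 mod 47 = 1^2 * 35 = 1*35 = 35
  bit 1 = 0: r = r^2 mod 47 = 35^2 = 3
  bit 2 = 0: r = r^2 mod 47 = 3^2 = 9
  bit 3 = 1: r = r^2 * 35 mod 47 = 9^2 * 35 = 34*35 = 15
  bit 4 = 0: r = r^2 mod 47 = 15^2 = 37
  bit 5 = 1: r = r^2 * 35 mod 47 = 37^2 * 35 = 6*35 = 22
  -> s = B^a = 22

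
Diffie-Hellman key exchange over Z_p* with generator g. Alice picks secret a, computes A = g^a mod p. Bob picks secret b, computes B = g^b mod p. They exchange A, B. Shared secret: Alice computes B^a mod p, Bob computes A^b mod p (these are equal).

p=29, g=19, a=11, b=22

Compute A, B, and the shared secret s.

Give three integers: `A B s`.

Answer: 27 4 5

Derivation:
A = 19^11 mod 29  (bits of 11 = 1011)
  bit 0 = 1: r = r^2 * 19 mod 29 = 1^2 * 19 = 1*19 = 19
  bit 1 = 0: r = r^2 mod 29 = 19^2 = 13
  bit 2 = 1: r = r^2 * 19 mod 29 = 13^2 * 19 = 24*19 = 21
  bit 3 = 1: r = r^2 * 19 mod 29 = 21^2 * 19 = 6*19 = 27
  -> A = 27
B = 19^22 mod 29  (bits of 22 = 10110)
  bit 0 = 1: r = r^2 * 19 mod 29 = 1^2 * 19 = 1*19 = 19
  bit 1 = 0: r = r^2 mod 29 = 19^2 = 13
  bit 2 = 1: r = r^2 * 19 mod 29 = 13^2 * 19 = 24*19 = 21
  bit 3 = 1: r = r^2 * 19 mod 29 = 21^2 * 19 = 6*19 = 27
  bit 4 = 0: r = r^2 mod 29 = 27^2 = 4
  -> B = 4
s = B^a = 4^11 mod 29  (bits of 11 = 1011)
  bit 0 = 1: r = r^2 * 4 mod 29 = 1^2 * 4 = 1*4 = 4
  bit 1 = 0: r = r^2 mod 29 = 4^2 = 16
  bit 2 = 1: r = r^2 * 4 mod 29 = 16^2 * 4 = 24*4 = 9
  bit 3 = 1: r = r^2 * 4 mod 29 = 9^2 * 4 = 23*4 = 5
  -> s = B^a = 5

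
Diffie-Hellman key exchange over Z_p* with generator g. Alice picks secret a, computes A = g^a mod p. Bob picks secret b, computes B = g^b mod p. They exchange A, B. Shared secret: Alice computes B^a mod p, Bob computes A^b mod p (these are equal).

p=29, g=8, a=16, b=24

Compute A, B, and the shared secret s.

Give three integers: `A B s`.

Answer: 23 25 16

Derivation:
A = 8^16 mod 29  (bits of 16 = 10000)
  bit 0 = 1: r = r^2 * 8 mod 29 = 1^2 * 8 = 1*8 = 8
  bit 1 = 0: r = r^2 mod 29 = 8^2 = 6
  bit 2 = 0: r = r^2 mod 29 = 6^2 = 7
  bit 3 = 0: r = r^2 mod 29 = 7^2 = 20
  bit 4 = 0: r = r^2 mod 29 = 20^2 = 23
  -> A = 23
B = 8^24 mod 29  (bits of 24 = 11000)
  bit 0 = 1: r = r^2 * 8 mod 29 = 1^2 * 8 = 1*8 = 8
  bit 1 = 1: r = r^2 * 8 mod 29 = 8^2 * 8 = 6*8 = 19
  bit 2 = 0: r = r^2 mod 29 = 19^2 = 13
  bit 3 = 0: r = r^2 mod 29 = 13^2 = 24
  bit 4 = 0: r = r^2 mod 29 = 24^2 = 25
  -> B = 25
s = B^a = 25^16 mod 29  (bits of 16 = 10000)
  bit 0 = 1: r = r^2 * 25 mod 29 = 1^2 * 25 = 1*25 = 25
  bit 1 = 0: r = r^2 mod 29 = 25^2 = 16
  bit 2 = 0: r = r^2 mod 29 = 16^2 = 24
  bit 3 = 0: r = r^2 mod 29 = 24^2 = 25
  bit 4 = 0: r = r^2 mod 29 = 25^2 = 16
  -> s = B^a = 16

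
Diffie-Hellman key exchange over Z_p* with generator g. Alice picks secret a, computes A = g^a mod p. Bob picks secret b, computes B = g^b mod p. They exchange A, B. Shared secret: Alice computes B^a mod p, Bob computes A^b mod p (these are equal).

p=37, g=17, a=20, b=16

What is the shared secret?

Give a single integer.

A = 17^20 mod 37  (bits of 20 = 10100)
  bit 0 = 1: r = r^2 * 17 mod 37 = 1^2 * 17 = 1*17 = 17
  bit 1 = 0: r = r^2 mod 37 = 17^2 = 30
  bit 2 = 1: r = r^2 * 17 mod 37 = 30^2 * 17 = 12*17 = 19
  bit 3 = 0: r = r^2 mod 37 = 19^2 = 28
  bit 4 = 0: r = r^2 mod 37 = 28^2 = 7
  -> A = 7
B = 17^16 mod 37  (bits of 16 = 10000)
  bit 0 = 1: r = r^2 * 17 mod 37 = 1^2 * 17 = 1*17 = 17
  bit 1 = 0: r = r^2 mod 37 = 17^2 = 30
  bit 2 = 0: r = r^2 mod 37 = 30^2 = 12
  bit 3 = 0: r = r^2 mod 37 = 12^2 = 33
  bit 4 = 0: r = r^2 mod 37 = 33^2 = 16
  -> B = 16
s = B^a = 16^20 mod 37  (bits of 20 = 10100)
  bit 0 = 1: r = r^2 * 16 mod 37 = 1^2 * 16 = 1*16 = 16
  bit 1 = 0: r = r^2 mod 37 = 16^2 = 34
  bit 2 = 1: r = r^2 * 16 mod 37 = 34^2 * 16 = 9*16 = 33
  bit 3 = 0: r = r^2 mod 37 = 33^2 = 16
  bit 4 = 0: r = r^2 mod 37 = 16^2 = 34
  -> s = B^a = 34

Answer: 34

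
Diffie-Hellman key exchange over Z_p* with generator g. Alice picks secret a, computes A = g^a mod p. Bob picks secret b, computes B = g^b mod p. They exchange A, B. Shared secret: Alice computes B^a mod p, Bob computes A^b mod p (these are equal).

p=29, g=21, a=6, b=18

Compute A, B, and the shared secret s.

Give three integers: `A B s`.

Answer: 13 22 25

Derivation:
A = 21^6 mod 29  (bits of 6 = 110)
  bit 0 = 1: r = r^2 * 21 mod 29 = 1^2 * 21 = 1*21 = 21
  bit 1 = 1: r = r^2 * 21 mod 29 = 21^2 * 21 = 6*21 = 10
  bit 2 = 0: r = r^2 mod 29 = 10^2 = 13
  -> A = 13
B = 21^18 mod 29  (bits of 18 = 10010)
  bit 0 = 1: r = r^2 * 21 mod 29 = 1^2 * 21 = 1*21 = 21
  bit 1 = 0: r = r^2 mod 29 = 21^2 = 6
  bit 2 = 0: r = r^2 mod 29 = 6^2 = 7
  bit 3 = 1: r = r^2 * 21 mod 29 = 7^2 * 21 = 20*21 = 14
  bit 4 = 0: r = r^2 mod 29 = 14^2 = 22
  -> B = 22
s = B^a = 22^6 mod 29  (bits of 6 = 110)
  bit 0 = 1: r = r^2 * 22 mod 29 = 1^2 * 22 = 1*22 = 22
  bit 1 = 1: r = r^2 * 22 mod 29 = 22^2 * 22 = 20*22 = 5
  bit 2 = 0: r = r^2 mod 29 = 5^2 = 25
  -> s = B^a = 25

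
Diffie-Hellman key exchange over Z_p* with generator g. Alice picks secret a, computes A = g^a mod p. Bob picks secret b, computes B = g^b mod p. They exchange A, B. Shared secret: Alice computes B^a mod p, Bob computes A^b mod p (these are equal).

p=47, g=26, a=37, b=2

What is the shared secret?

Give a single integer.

A = 26^37 mod 47  (bits of 37 = 100101)
  bit 0 = 1: r = r^2 * 26 mod 47 = 1^2 * 26 = 1*26 = 26
  bit 1 = 0: r = r^2 mod 47 = 26^2 = 18
  bit 2 = 0: r = r^2 mod 47 = 18^2 = 42
  bit 3 = 1: r = r^2 * 26 mod 47 = 42^2 * 26 = 25*26 = 39
  bit 4 = 0: r = r^2 mod 47 = 39^2 = 17
  bit 5 = 1: r = r^2 * 26 mod 47 = 17^2 * 26 = 7*26 = 41
  -> A = 41
B = 26^2 mod 47  (bits of 2 = 10)
  bit 0 = 1: r = r^2 * 26 mod 47 = 1^2 * 26 = 1*26 = 26
  bit 1 = 0: r = r^2 mod 47 = 26^2 = 18
  -> B = 18
s = B^a = 18^37 mod 47  (bits of 37 = 100101)
  bit 0 = 1: r = r^2 * 18 mod 47 = 1^2 * 18 = 1*18 = 18
  bit 1 = 0: r = r^2 mod 47 = 18^2 = 42
  bit 2 = 0: r = r^2 mod 47 = 42^2 = 25
  bit 3 = 1: r = r^2 * 18 mod 47 = 25^2 * 18 = 14*18 = 17
  bit 4 = 0: r = r^2 mod 47 = 17^2 = 7
  bit 5 = 1: r = r^2 * 18 mod 47 = 7^2 * 18 = 2*18 = 36
  -> s = B^a = 36

Answer: 36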